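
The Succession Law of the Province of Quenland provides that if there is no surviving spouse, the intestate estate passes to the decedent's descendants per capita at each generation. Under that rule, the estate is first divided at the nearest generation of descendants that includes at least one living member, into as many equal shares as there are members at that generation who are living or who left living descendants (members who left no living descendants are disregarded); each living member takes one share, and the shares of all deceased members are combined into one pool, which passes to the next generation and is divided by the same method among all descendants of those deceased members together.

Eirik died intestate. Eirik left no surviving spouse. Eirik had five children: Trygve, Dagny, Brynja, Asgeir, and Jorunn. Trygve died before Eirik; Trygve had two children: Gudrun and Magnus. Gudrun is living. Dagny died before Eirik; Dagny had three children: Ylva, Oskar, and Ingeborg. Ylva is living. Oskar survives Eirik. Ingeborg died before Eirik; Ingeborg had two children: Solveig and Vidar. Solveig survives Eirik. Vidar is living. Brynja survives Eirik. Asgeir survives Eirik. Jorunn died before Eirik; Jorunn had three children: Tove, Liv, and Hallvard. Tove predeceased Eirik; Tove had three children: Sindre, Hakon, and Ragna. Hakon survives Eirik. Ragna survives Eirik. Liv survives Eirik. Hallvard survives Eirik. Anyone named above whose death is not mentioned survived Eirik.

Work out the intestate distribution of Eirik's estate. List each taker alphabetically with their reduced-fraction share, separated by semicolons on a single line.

There is no surviving spouse, so the entire estate passes to Eirik's descendants per capita at each generation.
At generation 1 (Trygve, Dagny, Brynja, Asgeir, Jorunn) there are 5 shares of (1)/5 = 1/5 each.
Living: Brynja and Asgeir — each takes 1/5.
Deceased: Trygve, Dagny, and Jorunn. Their combined 3/5 is pooled and carried to generation 2.
At generation 2 (Gudrun, Magnus, Ylva, Oskar, Ingeborg, Tove, Liv, Hallvard) there are 8 shares of (3/5)/8 = 3/40 each.
Living: Gudrun, Magnus, Ylva, Oskar, Liv, and Hallvard — each takes 3/40.
Deceased: Ingeborg and Tove. Their combined 3/20 is pooled and carried to generation 3.
At generation 3 (Solveig, Vidar, Sindre, Hakon, Ragna) there are 5 shares of (3/20)/5 = 3/100 each.
Living: Solveig, Vidar, Sindre, Hakon, and Ragna — each takes 3/100.

Asgeir 1/5; Brynja 1/5; Gudrun 3/40; Hakon 3/100; Hallvard 3/40; Liv 3/40; Magnus 3/40; Oskar 3/40; Ragna 3/100; Sindre 3/100; Solveig 3/100; Vidar 3/100; Ylva 3/40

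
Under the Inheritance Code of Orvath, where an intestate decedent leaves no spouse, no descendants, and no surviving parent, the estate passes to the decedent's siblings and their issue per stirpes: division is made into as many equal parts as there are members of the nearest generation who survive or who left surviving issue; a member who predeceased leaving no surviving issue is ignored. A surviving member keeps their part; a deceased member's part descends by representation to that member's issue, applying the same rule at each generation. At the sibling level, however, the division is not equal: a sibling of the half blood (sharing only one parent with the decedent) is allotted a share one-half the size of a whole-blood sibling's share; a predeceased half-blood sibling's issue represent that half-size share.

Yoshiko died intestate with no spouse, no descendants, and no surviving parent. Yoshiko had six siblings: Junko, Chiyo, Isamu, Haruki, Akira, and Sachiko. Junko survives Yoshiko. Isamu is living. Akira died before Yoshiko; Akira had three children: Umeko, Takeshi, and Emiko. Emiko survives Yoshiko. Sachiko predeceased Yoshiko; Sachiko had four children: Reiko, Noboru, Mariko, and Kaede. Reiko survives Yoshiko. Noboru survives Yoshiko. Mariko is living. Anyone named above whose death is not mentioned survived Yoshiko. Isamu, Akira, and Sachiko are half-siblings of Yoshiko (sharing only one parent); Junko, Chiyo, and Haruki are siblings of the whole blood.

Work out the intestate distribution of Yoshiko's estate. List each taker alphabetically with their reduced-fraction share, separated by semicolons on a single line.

No spouse, descendants, or parent survives, so the estate passes to Yoshiko's siblings per stirpes.
Half-blood siblings count for one-half the weight of whole-blood siblings at the initial division.
Dividing 1 in proportion to weights (total weight 9/2): Junko (weight 1) → 2/9; Chiyo (weight 1) → 2/9; Isamu (weight 1/2) → 1/9; Haruki (weight 1) → 2/9; Akira (weight 1/2) → 1/9; Sachiko (weight 1/2) → 1/9.
Junko is living and takes 2/9.
Chiyo is living and takes 2/9.
Isamu is living and takes 1/9.
Haruki is living and takes 2/9.
Akira predeceased; the 1/9 allotted to Akira's branch passes to Akira's issue by representation.
The 1/9 is divided into 3 equal shares of 1/27 among Umeko, Takeshi, Emiko.
Umeko is living and takes 1/27.
Takeshi is living and takes 1/27.
Emiko is living and takes 1/27.
Sachiko predeceased; the 1/9 allotted to Sachiko's branch passes to Sachiko's issue by representation.
The 1/9 is divided into 4 equal shares of 1/36 among Reiko, Noboru, Mariko, Kaede.
Reiko is living and takes 1/36.
Noboru is living and takes 1/36.
Mariko is living and takes 1/36.
Kaede is living and takes 1/36.

Chiyo 2/9; Emiko 1/27; Haruki 2/9; Isamu 1/9; Junko 2/9; Kaede 1/36; Mariko 1/36; Noboru 1/36; Reiko 1/36; Takeshi 1/27; Umeko 1/27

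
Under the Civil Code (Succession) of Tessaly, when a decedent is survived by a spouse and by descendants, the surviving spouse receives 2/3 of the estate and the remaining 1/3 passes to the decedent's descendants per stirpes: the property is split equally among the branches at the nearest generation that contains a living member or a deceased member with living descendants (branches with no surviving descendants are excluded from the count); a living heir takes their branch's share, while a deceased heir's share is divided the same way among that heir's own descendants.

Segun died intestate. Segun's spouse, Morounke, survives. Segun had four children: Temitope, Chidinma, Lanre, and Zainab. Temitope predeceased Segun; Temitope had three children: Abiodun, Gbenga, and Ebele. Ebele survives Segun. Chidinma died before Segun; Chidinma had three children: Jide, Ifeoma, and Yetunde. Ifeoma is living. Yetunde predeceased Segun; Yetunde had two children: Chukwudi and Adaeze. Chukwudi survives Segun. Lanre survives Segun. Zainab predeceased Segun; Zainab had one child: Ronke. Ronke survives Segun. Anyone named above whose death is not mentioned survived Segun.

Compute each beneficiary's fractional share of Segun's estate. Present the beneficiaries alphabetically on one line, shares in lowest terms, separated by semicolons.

Abiodun 1/36; Adaeze 1/72; Chukwudi 1/72; Ebele 1/36; Gbenga 1/36; Ifeoma 1/36; Jide 1/36; Lanre 1/12; Morounke 2/3; Ronke 1/12

Morounke, as surviving spouse, takes 2/3.
The remaining 1/3 passes to Segun's descendants per stirpes.
The 1/3 is divided into 4 equal shares of 1/12 among Temitope, Chidinma, Lanre, Zainab.
Temitope predeceased; the 1/12 allotted to Temitope's branch passes to Temitope's issue by representation.
The 1/12 is divided into 3 equal shares of 1/36 among Abiodun, Gbenga, Ebele.
Abiodun is living and takes 1/36.
Gbenga is living and takes 1/36.
Ebele is living and takes 1/36.
Chidinma predeceased; the 1/12 allotted to Chidinma's branch passes to Chidinma's issue by representation.
The 1/12 is divided into 3 equal shares of 1/36 among Jide, Ifeoma, Yetunde.
Jide is living and takes 1/36.
Ifeoma is living and takes 1/36.
Yetunde predeceased; the 1/36 allotted to Yetunde's branch passes to Yetunde's issue by representation.
The 1/36 is divided into 2 equal shares of 1/72 among Chukwudi, Adaeze.
Chukwudi is living and takes 1/72.
Adaeze is living and takes 1/72.
Lanre is living and takes 1/12.
Zainab predeceased; the 1/12 allotted to Zainab's branch passes to Zainab's issue by representation.
Ronke is the sole taker at this level and receives the full 1/12.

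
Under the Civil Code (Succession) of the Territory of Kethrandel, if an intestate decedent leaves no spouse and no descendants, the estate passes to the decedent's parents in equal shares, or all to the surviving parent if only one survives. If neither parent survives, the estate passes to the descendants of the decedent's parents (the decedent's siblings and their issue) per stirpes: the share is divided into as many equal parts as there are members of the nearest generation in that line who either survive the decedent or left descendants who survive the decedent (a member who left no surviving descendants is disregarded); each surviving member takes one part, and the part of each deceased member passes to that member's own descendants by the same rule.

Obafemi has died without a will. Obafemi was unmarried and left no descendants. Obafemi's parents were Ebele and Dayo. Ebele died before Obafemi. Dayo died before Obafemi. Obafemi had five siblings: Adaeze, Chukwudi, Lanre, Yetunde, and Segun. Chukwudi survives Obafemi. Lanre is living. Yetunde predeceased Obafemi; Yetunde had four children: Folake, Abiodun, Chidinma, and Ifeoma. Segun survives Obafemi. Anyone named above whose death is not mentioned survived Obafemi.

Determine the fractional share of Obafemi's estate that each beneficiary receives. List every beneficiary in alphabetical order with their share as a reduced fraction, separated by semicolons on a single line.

Neither parent survives and there are no descendants, so the estate passes to Obafemi's siblings and their issue per stirpes.
The estate is divided into 5 equal shares of 1/5 among Adaeze, Chukwudi, Lanre, Yetunde, Segun.
Adaeze is living and takes 1/5.
Chukwudi is living and takes 1/5.
Lanre is living and takes 1/5.
Yetunde predeceased; the 1/5 allotted to Yetunde's branch passes to Yetunde's issue by representation.
The 1/5 is divided into 4 equal shares of 1/20 among Folake, Abiodun, Chidinma, Ifeoma.
Folake is living and takes 1/20.
Abiodun is living and takes 1/20.
Chidinma is living and takes 1/20.
Ifeoma is living and takes 1/20.
Segun is living and takes 1/5.

Abiodun 1/20; Adaeze 1/5; Chidinma 1/20; Chukwudi 1/5; Folake 1/20; Ifeoma 1/20; Lanre 1/5; Segun 1/5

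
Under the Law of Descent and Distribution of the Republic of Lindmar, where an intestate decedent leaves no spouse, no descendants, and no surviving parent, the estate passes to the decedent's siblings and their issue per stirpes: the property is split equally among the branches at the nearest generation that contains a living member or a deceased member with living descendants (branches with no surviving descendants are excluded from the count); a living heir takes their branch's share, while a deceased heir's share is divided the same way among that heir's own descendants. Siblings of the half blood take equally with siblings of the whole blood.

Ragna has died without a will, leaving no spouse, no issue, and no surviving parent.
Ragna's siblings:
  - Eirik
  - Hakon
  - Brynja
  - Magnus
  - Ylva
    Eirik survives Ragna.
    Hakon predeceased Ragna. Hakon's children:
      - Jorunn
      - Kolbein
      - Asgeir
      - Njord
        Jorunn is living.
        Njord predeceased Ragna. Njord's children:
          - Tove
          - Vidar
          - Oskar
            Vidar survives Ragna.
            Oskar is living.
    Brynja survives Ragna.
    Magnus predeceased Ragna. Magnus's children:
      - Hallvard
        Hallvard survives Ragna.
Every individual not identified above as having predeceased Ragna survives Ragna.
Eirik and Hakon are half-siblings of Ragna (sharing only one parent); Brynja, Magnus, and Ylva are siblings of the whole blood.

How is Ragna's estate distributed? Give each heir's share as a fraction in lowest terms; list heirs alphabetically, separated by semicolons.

Asgeir 1/20; Brynja 1/5; Eirik 1/5; Hallvard 1/5; Jorunn 1/20; Kolbein 1/20; Oskar 1/60; Tove 1/60; Vidar 1/60; Ylva 1/5

No spouse, descendants, or parent survives, so the estate passes to Ragna's siblings per stirpes.
Half-blood and whole-blood siblings take equally under the stated rule.
The estate is divided into 5 equal shares of 1/5 among Eirik, Hakon, Brynja, Magnus, Ylva.
Eirik is living and takes 1/5.
Hakon predeceased; the 1/5 allotted to Hakon's branch passes to Hakon's issue by representation.
The 1/5 is divided into 4 equal shares of 1/20 among Jorunn, Kolbein, Asgeir, Njord.
Jorunn is living and takes 1/20.
Kolbein is living and takes 1/20.
Asgeir is living and takes 1/20.
Njord predeceased; the 1/20 allotted to Njord's branch passes to Njord's issue by representation.
The 1/20 is divided into 3 equal shares of 1/60 among Tove, Vidar, Oskar.
Tove is living and takes 1/60.
Vidar is living and takes 1/60.
Oskar is living and takes 1/60.
Brynja is living and takes 1/5.
Magnus predeceased; the 1/5 allotted to Magnus's branch passes to Magnus's issue by representation.
Hallvard is the sole taker at this level and receives the full 1/5.
Ylva is living and takes 1/5.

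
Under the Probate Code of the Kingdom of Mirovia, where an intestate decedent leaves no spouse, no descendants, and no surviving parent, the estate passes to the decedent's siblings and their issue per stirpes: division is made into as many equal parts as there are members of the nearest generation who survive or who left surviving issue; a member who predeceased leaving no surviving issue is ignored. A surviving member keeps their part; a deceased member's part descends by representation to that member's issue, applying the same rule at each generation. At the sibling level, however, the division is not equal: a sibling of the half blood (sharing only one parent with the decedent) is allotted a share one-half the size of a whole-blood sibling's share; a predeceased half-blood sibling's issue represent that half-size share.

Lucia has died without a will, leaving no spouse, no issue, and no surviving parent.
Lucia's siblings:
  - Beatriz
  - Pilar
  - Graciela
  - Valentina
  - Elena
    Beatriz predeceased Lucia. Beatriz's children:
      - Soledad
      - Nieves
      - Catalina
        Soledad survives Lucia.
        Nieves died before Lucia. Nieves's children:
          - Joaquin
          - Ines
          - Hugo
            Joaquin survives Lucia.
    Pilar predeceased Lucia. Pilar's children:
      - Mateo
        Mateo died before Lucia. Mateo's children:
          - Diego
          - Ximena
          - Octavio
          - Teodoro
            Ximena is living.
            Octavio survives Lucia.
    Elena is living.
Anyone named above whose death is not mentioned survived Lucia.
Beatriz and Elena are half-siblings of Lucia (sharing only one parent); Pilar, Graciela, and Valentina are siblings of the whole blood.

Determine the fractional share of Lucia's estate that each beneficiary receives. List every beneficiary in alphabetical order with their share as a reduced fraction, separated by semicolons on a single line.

Catalina 1/24; Diego 1/16; Elena 1/8; Graciela 1/4; Hugo 1/72; Ines 1/72; Joaquin 1/72; Octavio 1/16; Soledad 1/24; Teodoro 1/16; Valentina 1/4; Ximena 1/16

No spouse, descendants, or parent survives, so the estate passes to Lucia's siblings per stirpes.
Half-blood siblings count for one-half the weight of whole-blood siblings at the initial division.
Dividing 1 in proportion to weights (total weight 4): Beatriz (weight 1/2) → 1/8; Pilar (weight 1) → 1/4; Graciela (weight 1) → 1/4; Valentina (weight 1) → 1/4; Elena (weight 1/2) → 1/8.
Beatriz predeceased; the 1/8 allotted to Beatriz's branch passes to Beatriz's issue by representation.
The 1/8 is divided into 3 equal shares of 1/24 among Soledad, Nieves, Catalina.
Soledad is living and takes 1/24.
Nieves predeceased; the 1/24 allotted to Nieves's branch passes to Nieves's issue by representation.
The 1/24 is divided into 3 equal shares of 1/72 among Joaquin, Ines, Hugo.
Joaquin is living and takes 1/72.
Ines is living and takes 1/72.
Hugo is living and takes 1/72.
Catalina is living and takes 1/24.
Pilar predeceased; the 1/4 allotted to Pilar's branch passes to Pilar's issue by representation.
Mateo's line is the sole branch at this level, so the full 1/4 passes to Mateo's issue by representation.
The 1/4 is divided into 4 equal shares of 1/16 among Diego, Ximena, Octavio, Teodoro.
Diego is living and takes 1/16.
Ximena is living and takes 1/16.
Octavio is living and takes 1/16.
Teodoro is living and takes 1/16.
Graciela is living and takes 1/4.
Valentina is living and takes 1/4.
Elena is living and takes 1/8.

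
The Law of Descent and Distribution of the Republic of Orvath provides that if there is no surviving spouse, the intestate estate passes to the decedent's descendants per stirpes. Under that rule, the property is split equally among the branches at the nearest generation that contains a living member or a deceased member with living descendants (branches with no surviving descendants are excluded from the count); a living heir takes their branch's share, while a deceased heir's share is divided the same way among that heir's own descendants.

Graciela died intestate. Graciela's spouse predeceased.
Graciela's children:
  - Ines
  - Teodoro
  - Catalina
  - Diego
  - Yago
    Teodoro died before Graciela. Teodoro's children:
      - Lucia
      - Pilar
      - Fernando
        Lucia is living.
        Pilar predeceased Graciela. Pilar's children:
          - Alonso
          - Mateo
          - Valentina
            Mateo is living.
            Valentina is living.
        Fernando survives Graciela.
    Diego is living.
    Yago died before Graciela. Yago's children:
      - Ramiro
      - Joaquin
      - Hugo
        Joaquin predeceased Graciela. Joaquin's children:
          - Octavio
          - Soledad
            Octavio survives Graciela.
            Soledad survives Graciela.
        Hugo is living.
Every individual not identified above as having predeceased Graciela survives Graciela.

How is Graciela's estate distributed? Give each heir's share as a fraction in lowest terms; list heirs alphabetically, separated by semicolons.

Alonso 1/45; Catalina 1/5; Diego 1/5; Fernando 1/15; Hugo 1/15; Ines 1/5; Lucia 1/15; Mateo 1/45; Octavio 1/30; Ramiro 1/15; Soledad 1/30; Valentina 1/45

There is no surviving spouse, so the entire estate passes to Graciela's descendants per stirpes.
The estate is divided into 5 equal shares of 1/5 among Ines, Teodoro, Catalina, Diego, Yago.
Ines is living and takes 1/5.
Teodoro predeceased; the 1/5 allotted to Teodoro's branch passes to Teodoro's issue by representation.
The 1/5 is divided into 3 equal shares of 1/15 among Lucia, Pilar, Fernando.
Lucia is living and takes 1/15.
Pilar predeceased; the 1/15 allotted to Pilar's branch passes to Pilar's issue by representation.
The 1/15 is divided into 3 equal shares of 1/45 among Alonso, Mateo, Valentina.
Alonso is living and takes 1/45.
Mateo is living and takes 1/45.
Valentina is living and takes 1/45.
Fernando is living and takes 1/15.
Catalina is living and takes 1/5.
Diego is living and takes 1/5.
Yago predeceased; the 1/5 allotted to Yago's branch passes to Yago's issue by representation.
The 1/5 is divided into 3 equal shares of 1/15 among Ramiro, Joaquin, Hugo.
Ramiro is living and takes 1/15.
Joaquin predeceased; the 1/15 allotted to Joaquin's branch passes to Joaquin's issue by representation.
The 1/15 is divided into 2 equal shares of 1/30 among Octavio, Soledad.
Octavio is living and takes 1/30.
Soledad is living and takes 1/30.
Hugo is living and takes 1/15.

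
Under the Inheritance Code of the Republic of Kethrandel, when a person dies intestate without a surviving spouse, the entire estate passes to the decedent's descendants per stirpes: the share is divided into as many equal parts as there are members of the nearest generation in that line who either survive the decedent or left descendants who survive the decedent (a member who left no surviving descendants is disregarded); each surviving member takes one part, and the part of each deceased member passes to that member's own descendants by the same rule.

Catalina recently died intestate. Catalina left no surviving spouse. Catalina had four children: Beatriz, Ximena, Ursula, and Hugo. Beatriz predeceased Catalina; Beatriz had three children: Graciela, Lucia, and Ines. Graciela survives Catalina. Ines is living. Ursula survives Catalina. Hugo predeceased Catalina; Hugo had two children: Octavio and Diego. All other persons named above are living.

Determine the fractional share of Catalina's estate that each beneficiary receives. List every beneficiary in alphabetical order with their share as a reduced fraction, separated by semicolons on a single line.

Diego 1/8; Graciela 1/12; Ines 1/12; Lucia 1/12; Octavio 1/8; Ursula 1/4; Ximena 1/4

There is no surviving spouse, so the entire estate passes to Catalina's descendants per stirpes.
The estate is divided into 4 equal shares of 1/4 among Beatriz, Ximena, Ursula, Hugo.
Beatriz predeceased; the 1/4 allotted to Beatriz's branch passes to Beatriz's issue by representation.
The 1/4 is divided into 3 equal shares of 1/12 among Graciela, Lucia, Ines.
Graciela is living and takes 1/12.
Lucia is living and takes 1/12.
Ines is living and takes 1/12.
Ximena is living and takes 1/4.
Ursula is living and takes 1/4.
Hugo predeceased; the 1/4 allotted to Hugo's branch passes to Hugo's issue by representation.
The 1/4 is divided into 2 equal shares of 1/8 among Octavio, Diego.
Octavio is living and takes 1/8.
Diego is living and takes 1/8.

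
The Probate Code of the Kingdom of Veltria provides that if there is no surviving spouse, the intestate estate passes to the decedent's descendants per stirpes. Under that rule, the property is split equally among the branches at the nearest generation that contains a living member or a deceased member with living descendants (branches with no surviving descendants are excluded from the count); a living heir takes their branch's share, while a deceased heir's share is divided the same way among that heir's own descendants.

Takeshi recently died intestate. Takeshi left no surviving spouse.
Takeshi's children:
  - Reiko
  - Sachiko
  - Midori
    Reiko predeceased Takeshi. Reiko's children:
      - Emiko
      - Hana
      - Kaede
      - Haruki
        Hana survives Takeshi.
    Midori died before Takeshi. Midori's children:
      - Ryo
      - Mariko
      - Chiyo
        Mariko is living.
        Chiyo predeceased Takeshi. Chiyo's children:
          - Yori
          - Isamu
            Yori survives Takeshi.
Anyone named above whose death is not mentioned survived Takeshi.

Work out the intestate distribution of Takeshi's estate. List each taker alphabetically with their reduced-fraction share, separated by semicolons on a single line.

There is no surviving spouse, so the entire estate passes to Takeshi's descendants per stirpes.
The estate is divided into 3 equal shares of 1/3 among Reiko, Sachiko, Midori.
Reiko predeceased; the 1/3 allotted to Reiko's branch passes to Reiko's issue by representation.
The 1/3 is divided into 4 equal shares of 1/12 among Emiko, Hana, Kaede, Haruki.
Emiko is living and takes 1/12.
Hana is living and takes 1/12.
Kaede is living and takes 1/12.
Haruki is living and takes 1/12.
Sachiko is living and takes 1/3.
Midori predeceased; the 1/3 allotted to Midori's branch passes to Midori's issue by representation.
The 1/3 is divided into 3 equal shares of 1/9 among Ryo, Mariko, Chiyo.
Ryo is living and takes 1/9.
Mariko is living and takes 1/9.
Chiyo predeceased; the 1/9 allotted to Chiyo's branch passes to Chiyo's issue by representation.
The 1/9 is divided into 2 equal shares of 1/18 among Yori, Isamu.
Yori is living and takes 1/18.
Isamu is living and takes 1/18.

Emiko 1/12; Hana 1/12; Haruki 1/12; Isamu 1/18; Kaede 1/12; Mariko 1/9; Ryo 1/9; Sachiko 1/3; Yori 1/18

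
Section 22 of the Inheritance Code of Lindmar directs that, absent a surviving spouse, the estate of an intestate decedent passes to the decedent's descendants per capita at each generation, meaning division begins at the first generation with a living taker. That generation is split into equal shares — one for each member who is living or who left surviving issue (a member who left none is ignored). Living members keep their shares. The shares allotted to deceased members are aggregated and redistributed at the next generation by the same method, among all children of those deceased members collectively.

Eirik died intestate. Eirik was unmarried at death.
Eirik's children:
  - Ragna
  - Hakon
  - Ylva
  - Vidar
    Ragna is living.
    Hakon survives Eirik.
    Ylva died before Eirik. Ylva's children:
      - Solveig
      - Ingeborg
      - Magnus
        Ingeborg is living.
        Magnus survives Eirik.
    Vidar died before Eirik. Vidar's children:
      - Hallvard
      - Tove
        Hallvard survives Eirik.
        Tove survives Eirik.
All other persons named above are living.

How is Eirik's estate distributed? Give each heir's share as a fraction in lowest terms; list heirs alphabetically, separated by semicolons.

There is no surviving spouse, so the entire estate passes to Eirik's descendants per capita at each generation.
At generation 1 (Ragna, Hakon, Ylva, Vidar) there are 4 shares of (1)/4 = 1/4 each.
Living: Ragna and Hakon — each takes 1/4.
Deceased: Ylva and Vidar. Their combined 1/2 is pooled and carried to generation 2.
At generation 2 (Solveig, Ingeborg, Magnus, Hallvard, Tove) there are 5 shares of (1/2)/5 = 1/10 each.
Living: Solveig, Ingeborg, Magnus, Hallvard, and Tove — each takes 1/10.

Hakon 1/4; Hallvard 1/10; Ingeborg 1/10; Magnus 1/10; Ragna 1/4; Solveig 1/10; Tove 1/10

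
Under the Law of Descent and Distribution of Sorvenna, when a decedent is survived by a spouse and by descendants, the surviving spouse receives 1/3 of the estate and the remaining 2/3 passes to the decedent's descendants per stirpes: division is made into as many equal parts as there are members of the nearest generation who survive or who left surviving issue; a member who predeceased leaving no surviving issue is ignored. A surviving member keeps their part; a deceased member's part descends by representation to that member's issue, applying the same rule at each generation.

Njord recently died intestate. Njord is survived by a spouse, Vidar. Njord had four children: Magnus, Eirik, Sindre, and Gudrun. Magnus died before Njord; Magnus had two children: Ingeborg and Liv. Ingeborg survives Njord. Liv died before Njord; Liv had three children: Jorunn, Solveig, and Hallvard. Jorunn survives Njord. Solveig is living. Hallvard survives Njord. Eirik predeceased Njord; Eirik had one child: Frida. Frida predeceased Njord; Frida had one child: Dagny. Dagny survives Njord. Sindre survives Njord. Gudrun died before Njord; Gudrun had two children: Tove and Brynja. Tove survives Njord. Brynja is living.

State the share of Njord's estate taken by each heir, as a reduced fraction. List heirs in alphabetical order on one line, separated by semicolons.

Brynja 1/12; Dagny 1/6; Hallvard 1/36; Ingeborg 1/12; Jorunn 1/36; Sindre 1/6; Solveig 1/36; Tove 1/12; Vidar 1/3

Vidar, as surviving spouse, takes 1/3.
The remaining 2/3 passes to Njord's descendants per stirpes.
The 2/3 is divided into 4 equal shares of 1/6 among Magnus, Eirik, Sindre, Gudrun.
Magnus predeceased; the 1/6 allotted to Magnus's branch passes to Magnus's issue by representation.
The 1/6 is divided into 2 equal shares of 1/12 among Ingeborg, Liv.
Ingeborg is living and takes 1/12.
Liv predeceased; the 1/12 allotted to Liv's branch passes to Liv's issue by representation.
The 1/12 is divided into 3 equal shares of 1/36 among Jorunn, Solveig, Hallvard.
Jorunn is living and takes 1/36.
Solveig is living and takes 1/36.
Hallvard is living and takes 1/36.
Eirik predeceased; the 1/6 allotted to Eirik's branch passes to Eirik's issue by representation.
Frida's line is the sole branch at this level, so the full 1/6 passes to Frida's issue by representation.
Dagny is the sole taker at this level and receives the full 1/6.
Sindre is living and takes 1/6.
Gudrun predeceased; the 1/6 allotted to Gudrun's branch passes to Gudrun's issue by representation.
The 1/6 is divided into 2 equal shares of 1/12 among Tove, Brynja.
Tove is living and takes 1/12.
Brynja is living and takes 1/12.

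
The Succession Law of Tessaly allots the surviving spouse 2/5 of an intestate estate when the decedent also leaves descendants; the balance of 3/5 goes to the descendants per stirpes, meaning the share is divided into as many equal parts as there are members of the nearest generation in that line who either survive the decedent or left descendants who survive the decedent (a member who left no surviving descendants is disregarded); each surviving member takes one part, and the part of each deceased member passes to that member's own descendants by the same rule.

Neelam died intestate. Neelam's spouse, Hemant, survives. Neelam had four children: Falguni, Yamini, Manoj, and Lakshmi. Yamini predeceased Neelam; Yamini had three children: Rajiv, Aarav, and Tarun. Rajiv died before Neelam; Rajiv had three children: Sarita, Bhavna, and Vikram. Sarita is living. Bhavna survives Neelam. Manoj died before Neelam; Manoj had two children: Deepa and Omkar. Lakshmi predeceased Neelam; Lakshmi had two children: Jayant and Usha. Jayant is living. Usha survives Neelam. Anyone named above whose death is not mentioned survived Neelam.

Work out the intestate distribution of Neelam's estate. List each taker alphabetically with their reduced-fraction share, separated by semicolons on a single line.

Hemant, as surviving spouse, takes 2/5.
The remaining 3/5 passes to Neelam's descendants per stirpes.
The 3/5 is divided into 4 equal shares of 3/20 among Falguni, Yamini, Manoj, Lakshmi.
Falguni is living and takes 3/20.
Yamini predeceased; the 3/20 allotted to Yamini's branch passes to Yamini's issue by representation.
The 3/20 is divided into 3 equal shares of 1/20 among Rajiv, Aarav, Tarun.
Rajiv predeceased; the 1/20 allotted to Rajiv's branch passes to Rajiv's issue by representation.
The 1/20 is divided into 3 equal shares of 1/60 among Sarita, Bhavna, Vikram.
Sarita is living and takes 1/60.
Bhavna is living and takes 1/60.
Vikram is living and takes 1/60.
Aarav is living and takes 1/20.
Tarun is living and takes 1/20.
Manoj predeceased; the 3/20 allotted to Manoj's branch passes to Manoj's issue by representation.
The 3/20 is divided into 2 equal shares of 3/40 among Deepa, Omkar.
Deepa is living and takes 3/40.
Omkar is living and takes 3/40.
Lakshmi predeceased; the 3/20 allotted to Lakshmi's branch passes to Lakshmi's issue by representation.
The 3/20 is divided into 2 equal shares of 3/40 among Jayant, Usha.
Jayant is living and takes 3/40.
Usha is living and takes 3/40.

Aarav 1/20; Bhavna 1/60; Deepa 3/40; Falguni 3/20; Hemant 2/5; Jayant 3/40; Omkar 3/40; Sarita 1/60; Tarun 1/20; Usha 3/40; Vikram 1/60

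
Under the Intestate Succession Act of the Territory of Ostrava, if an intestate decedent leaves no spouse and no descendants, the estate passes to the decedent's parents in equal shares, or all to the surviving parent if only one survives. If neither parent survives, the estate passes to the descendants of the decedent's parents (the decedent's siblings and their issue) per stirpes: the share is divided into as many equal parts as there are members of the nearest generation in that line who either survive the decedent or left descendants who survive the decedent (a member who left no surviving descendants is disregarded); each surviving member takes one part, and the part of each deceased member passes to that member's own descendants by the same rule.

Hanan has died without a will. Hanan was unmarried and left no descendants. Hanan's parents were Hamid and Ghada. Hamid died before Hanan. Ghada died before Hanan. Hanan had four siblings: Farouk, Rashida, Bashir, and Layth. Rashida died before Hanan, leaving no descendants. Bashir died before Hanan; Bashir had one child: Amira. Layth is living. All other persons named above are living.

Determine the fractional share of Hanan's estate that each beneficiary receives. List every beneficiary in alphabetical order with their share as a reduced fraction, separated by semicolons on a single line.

Neither parent survives and there are no descendants, so the estate passes to Hanan's siblings and their issue per stirpes.
Rashida left no surviving issue, so that branch lapses and is disregarded.
The estate is divided into 3 equal shares of 1/3 among Farouk, Bashir, Layth.
Farouk is living and takes 1/3.
Bashir predeceased; the 1/3 allotted to Bashir's branch passes to Bashir's issue by representation.
Amira is the sole taker at this level and receives the full 1/3.
Layth is living and takes 1/3.

Amira 1/3; Farouk 1/3; Layth 1/3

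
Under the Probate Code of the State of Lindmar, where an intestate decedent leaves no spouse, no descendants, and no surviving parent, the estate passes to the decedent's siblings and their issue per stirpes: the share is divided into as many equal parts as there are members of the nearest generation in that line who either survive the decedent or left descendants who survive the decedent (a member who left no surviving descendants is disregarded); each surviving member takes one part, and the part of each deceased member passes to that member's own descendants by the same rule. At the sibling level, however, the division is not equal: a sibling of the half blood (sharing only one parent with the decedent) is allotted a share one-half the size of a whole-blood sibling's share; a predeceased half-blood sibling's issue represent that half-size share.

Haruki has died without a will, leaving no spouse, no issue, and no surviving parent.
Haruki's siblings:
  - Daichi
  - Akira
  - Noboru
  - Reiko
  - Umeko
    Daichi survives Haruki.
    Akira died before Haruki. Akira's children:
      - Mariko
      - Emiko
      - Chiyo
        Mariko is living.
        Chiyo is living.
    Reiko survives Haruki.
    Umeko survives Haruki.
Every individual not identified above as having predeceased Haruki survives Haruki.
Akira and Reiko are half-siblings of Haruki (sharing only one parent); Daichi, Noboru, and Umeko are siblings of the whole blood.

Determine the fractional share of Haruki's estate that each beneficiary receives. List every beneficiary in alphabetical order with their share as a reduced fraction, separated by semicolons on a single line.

Chiyo 1/24; Daichi 1/4; Emiko 1/24; Mariko 1/24; Noboru 1/4; Reiko 1/8; Umeko 1/4

No spouse, descendants, or parent survives, so the estate passes to Haruki's siblings per stirpes.
Half-blood siblings count for one-half the weight of whole-blood siblings at the initial division.
Dividing 1 in proportion to weights (total weight 4): Daichi (weight 1) → 1/4; Akira (weight 1/2) → 1/8; Noboru (weight 1) → 1/4; Reiko (weight 1/2) → 1/8; Umeko (weight 1) → 1/4.
Daichi is living and takes 1/4.
Akira predeceased; the 1/8 allotted to Akira's branch passes to Akira's issue by representation.
The 1/8 is divided into 3 equal shares of 1/24 among Mariko, Emiko, Chiyo.
Mariko is living and takes 1/24.
Emiko is living and takes 1/24.
Chiyo is living and takes 1/24.
Noboru is living and takes 1/4.
Reiko is living and takes 1/8.
Umeko is living and takes 1/4.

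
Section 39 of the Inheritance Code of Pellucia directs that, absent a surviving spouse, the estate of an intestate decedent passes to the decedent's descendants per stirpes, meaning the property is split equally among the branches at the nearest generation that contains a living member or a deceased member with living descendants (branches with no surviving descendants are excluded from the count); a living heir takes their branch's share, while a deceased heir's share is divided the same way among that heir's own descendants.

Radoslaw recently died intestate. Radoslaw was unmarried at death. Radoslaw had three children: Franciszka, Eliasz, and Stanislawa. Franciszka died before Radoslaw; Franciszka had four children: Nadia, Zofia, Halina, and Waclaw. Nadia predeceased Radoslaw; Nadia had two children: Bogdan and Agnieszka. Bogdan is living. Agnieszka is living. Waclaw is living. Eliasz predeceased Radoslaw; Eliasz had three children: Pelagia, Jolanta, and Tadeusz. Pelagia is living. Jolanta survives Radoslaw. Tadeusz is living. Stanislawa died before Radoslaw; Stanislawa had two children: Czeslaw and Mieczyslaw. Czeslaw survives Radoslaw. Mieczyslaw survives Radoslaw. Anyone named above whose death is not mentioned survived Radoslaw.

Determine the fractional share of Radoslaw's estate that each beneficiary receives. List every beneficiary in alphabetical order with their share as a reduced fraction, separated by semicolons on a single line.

There is no surviving spouse, so the entire estate passes to Radoslaw's descendants per stirpes.
The estate is divided into 3 equal shares of 1/3 among Franciszka, Eliasz, Stanislawa.
Franciszka predeceased; the 1/3 allotted to Franciszka's branch passes to Franciszka's issue by representation.
The 1/3 is divided into 4 equal shares of 1/12 among Nadia, Zofia, Halina, Waclaw.
Nadia predeceased; the 1/12 allotted to Nadia's branch passes to Nadia's issue by representation.
The 1/12 is divided into 2 equal shares of 1/24 among Bogdan, Agnieszka.
Bogdan is living and takes 1/24.
Agnieszka is living and takes 1/24.
Zofia is living and takes 1/12.
Halina is living and takes 1/12.
Waclaw is living and takes 1/12.
Eliasz predeceased; the 1/3 allotted to Eliasz's branch passes to Eliasz's issue by representation.
The 1/3 is divided into 3 equal shares of 1/9 among Pelagia, Jolanta, Tadeusz.
Pelagia is living and takes 1/9.
Jolanta is living and takes 1/9.
Tadeusz is living and takes 1/9.
Stanislawa predeceased; the 1/3 allotted to Stanislawa's branch passes to Stanislawa's issue by representation.
The 1/3 is divided into 2 equal shares of 1/6 among Czeslaw, Mieczyslaw.
Czeslaw is living and takes 1/6.
Mieczyslaw is living and takes 1/6.

Agnieszka 1/24; Bogdan 1/24; Czeslaw 1/6; Halina 1/12; Jolanta 1/9; Mieczyslaw 1/6; Pelagia 1/9; Tadeusz 1/9; Waclaw 1/12; Zofia 1/12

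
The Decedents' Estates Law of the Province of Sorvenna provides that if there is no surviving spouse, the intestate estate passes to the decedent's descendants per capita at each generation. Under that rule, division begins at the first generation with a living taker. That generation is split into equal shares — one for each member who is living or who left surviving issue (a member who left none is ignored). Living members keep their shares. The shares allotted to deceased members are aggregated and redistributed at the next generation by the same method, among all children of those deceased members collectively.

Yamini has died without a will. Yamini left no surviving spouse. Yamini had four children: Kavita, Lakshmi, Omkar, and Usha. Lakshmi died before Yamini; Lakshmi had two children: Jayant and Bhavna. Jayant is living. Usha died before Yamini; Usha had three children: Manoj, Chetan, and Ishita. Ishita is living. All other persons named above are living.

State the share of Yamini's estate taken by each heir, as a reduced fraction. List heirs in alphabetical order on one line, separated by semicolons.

There is no surviving spouse, so the entire estate passes to Yamini's descendants per capita at each generation.
At generation 1 (Kavita, Lakshmi, Omkar, Usha) there are 4 shares of (1)/4 = 1/4 each.
Living: Kavita and Omkar — each takes 1/4.
Deceased: Lakshmi and Usha. Their combined 1/2 is pooled and carried to generation 2.
At generation 2 (Jayant, Bhavna, Manoj, Chetan, Ishita) there are 5 shares of (1/2)/5 = 1/10 each.
Living: Jayant, Bhavna, Manoj, Chetan, and Ishita — each takes 1/10.

Bhavna 1/10; Chetan 1/10; Ishita 1/10; Jayant 1/10; Kavita 1/4; Manoj 1/10; Omkar 1/4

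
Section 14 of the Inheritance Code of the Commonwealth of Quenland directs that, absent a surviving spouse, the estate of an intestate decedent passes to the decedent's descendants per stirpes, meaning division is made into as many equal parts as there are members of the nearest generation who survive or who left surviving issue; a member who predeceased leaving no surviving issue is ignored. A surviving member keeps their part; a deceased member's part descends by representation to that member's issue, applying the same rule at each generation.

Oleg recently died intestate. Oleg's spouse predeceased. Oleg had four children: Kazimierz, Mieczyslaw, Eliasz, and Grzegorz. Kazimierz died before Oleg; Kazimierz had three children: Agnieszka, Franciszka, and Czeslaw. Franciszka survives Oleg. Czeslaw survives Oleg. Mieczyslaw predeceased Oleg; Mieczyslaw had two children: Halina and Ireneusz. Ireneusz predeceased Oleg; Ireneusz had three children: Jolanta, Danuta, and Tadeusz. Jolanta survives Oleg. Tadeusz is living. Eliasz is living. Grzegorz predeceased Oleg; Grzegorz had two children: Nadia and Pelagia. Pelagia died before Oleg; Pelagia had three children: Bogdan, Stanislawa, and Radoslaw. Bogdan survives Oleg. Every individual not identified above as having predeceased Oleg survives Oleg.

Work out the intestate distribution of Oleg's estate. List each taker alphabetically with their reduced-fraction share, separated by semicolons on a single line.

Agnieszka 1/12; Bogdan 1/24; Czeslaw 1/12; Danuta 1/24; Eliasz 1/4; Franciszka 1/12; Halina 1/8; Jolanta 1/24; Nadia 1/8; Radoslaw 1/24; Stanislawa 1/24; Tadeusz 1/24

There is no surviving spouse, so the entire estate passes to Oleg's descendants per stirpes.
The estate is divided into 4 equal shares of 1/4 among Kazimierz, Mieczyslaw, Eliasz, Grzegorz.
Kazimierz predeceased; the 1/4 allotted to Kazimierz's branch passes to Kazimierz's issue by representation.
The 1/4 is divided into 3 equal shares of 1/12 among Agnieszka, Franciszka, Czeslaw.
Agnieszka is living and takes 1/12.
Franciszka is living and takes 1/12.
Czeslaw is living and takes 1/12.
Mieczyslaw predeceased; the 1/4 allotted to Mieczyslaw's branch passes to Mieczyslaw's issue by representation.
The 1/4 is divided into 2 equal shares of 1/8 among Halina, Ireneusz.
Halina is living and takes 1/8.
Ireneusz predeceased; the 1/8 allotted to Ireneusz's branch passes to Ireneusz's issue by representation.
The 1/8 is divided into 3 equal shares of 1/24 among Jolanta, Danuta, Tadeusz.
Jolanta is living and takes 1/24.
Danuta is living and takes 1/24.
Tadeusz is living and takes 1/24.
Eliasz is living and takes 1/4.
Grzegorz predeceased; the 1/4 allotted to Grzegorz's branch passes to Grzegorz's issue by representation.
The 1/4 is divided into 2 equal shares of 1/8 among Nadia, Pelagia.
Nadia is living and takes 1/8.
Pelagia predeceased; the 1/8 allotted to Pelagia's branch passes to Pelagia's issue by representation.
The 1/8 is divided into 3 equal shares of 1/24 among Bogdan, Stanislawa, Radoslaw.
Bogdan is living and takes 1/24.
Stanislawa is living and takes 1/24.
Radoslaw is living and takes 1/24.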